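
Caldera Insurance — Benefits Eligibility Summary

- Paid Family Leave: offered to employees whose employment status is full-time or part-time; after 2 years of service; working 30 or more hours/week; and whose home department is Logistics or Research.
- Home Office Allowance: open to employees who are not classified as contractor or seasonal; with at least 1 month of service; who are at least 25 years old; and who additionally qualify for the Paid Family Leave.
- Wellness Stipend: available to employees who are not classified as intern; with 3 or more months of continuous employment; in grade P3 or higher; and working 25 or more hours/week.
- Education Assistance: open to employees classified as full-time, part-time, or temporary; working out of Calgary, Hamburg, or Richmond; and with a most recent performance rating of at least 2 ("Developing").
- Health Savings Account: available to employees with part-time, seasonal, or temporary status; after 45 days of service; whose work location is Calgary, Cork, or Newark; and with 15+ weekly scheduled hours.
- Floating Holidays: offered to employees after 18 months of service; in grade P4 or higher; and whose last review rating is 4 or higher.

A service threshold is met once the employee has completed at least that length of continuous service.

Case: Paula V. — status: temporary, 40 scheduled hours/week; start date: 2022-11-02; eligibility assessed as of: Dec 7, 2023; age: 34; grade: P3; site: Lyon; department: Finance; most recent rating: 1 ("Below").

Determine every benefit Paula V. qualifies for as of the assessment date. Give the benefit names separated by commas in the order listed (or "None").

Service from 2022-11-02 to Dec 7, 2023: 400 days.
Paid Family Leave — status temporary ✗ (requires full-time or part-time) → not eligible.
Home Office Allowance — status temporary ✓ (not excluded); service 400 days ≥ 1 month (≈30 days) ✓; age 34 ≥ 25 ✓; not eligible for Paid Family Leave ✗ → not eligible.
Wellness Stipend — status temporary ✓ (not excluded); service 400 days ≥ 3 months (≈90 days) ✓; grade P3 ≥ P3 ✓; 40 hrs/wk ≥ 25 ✓ → eligible.
Education Assistance — status temporary ✓; site Lyon ✗ (not Calgary, Hamburg, or Richmond) → not eligible.
Health Savings Account — status temporary ✓; service 400 days ≥ 45 days ✓; site Lyon ✗ (not Calgary, Cork, or Newark) → not eligible.
Floating Holidays — service 400 days < 18 months (≈540 days) ✗ → not eligible.

Wellness Stipend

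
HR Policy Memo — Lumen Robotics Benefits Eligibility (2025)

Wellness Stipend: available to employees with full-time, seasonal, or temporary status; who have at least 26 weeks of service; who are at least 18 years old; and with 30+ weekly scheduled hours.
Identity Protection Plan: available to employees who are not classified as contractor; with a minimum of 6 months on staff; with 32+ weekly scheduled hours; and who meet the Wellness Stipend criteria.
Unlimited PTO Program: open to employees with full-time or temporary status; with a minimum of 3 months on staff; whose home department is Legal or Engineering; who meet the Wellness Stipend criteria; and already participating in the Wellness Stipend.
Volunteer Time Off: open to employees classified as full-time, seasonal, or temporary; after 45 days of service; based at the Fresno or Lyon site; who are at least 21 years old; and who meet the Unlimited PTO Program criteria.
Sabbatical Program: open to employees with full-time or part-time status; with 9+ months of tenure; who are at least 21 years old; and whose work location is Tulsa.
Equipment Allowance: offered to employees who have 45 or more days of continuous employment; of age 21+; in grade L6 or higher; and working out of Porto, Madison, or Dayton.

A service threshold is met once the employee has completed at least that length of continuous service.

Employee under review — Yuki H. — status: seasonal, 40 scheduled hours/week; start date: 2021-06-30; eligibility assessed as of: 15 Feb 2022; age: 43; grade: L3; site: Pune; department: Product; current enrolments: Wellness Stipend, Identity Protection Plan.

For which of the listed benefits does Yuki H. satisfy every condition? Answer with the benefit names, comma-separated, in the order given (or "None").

Service from 2021-06-30 to 15 Feb 2022: 230 days.
Wellness Stipend — status seasonal ✓; service 230 days ≥ 26 weeks (≈182 days) ✓; age 43 ≥ 18 ✓; 40 hrs/wk ≥ 30 ✓ → eligible.
Identity Protection Plan — status seasonal ✓ (not excluded); service 230 days ≥ 6 months (≈180 days) ✓; 40 hrs/wk ≥ 32 ✓; eligible for Wellness Stipend ✓ → eligible.
Unlimited PTO Program — status seasonal ✗ (requires full-time or temporary) → not eligible.
Volunteer Time Off — status seasonal ✓; service 230 days ≥ 45 days ✓; site Pune ✗ (not Fresno or Lyon) → not eligible.
Sabbatical Program — status seasonal ✗ (requires full-time or part-time) → not eligible.
Equipment Allowance — service 230 days ≥ 45 days ✓; age 43 ≥ 21 ✓; grade L3 < L6 ✗ → not eligible.

Wellness Stipend, Identity Protection Plan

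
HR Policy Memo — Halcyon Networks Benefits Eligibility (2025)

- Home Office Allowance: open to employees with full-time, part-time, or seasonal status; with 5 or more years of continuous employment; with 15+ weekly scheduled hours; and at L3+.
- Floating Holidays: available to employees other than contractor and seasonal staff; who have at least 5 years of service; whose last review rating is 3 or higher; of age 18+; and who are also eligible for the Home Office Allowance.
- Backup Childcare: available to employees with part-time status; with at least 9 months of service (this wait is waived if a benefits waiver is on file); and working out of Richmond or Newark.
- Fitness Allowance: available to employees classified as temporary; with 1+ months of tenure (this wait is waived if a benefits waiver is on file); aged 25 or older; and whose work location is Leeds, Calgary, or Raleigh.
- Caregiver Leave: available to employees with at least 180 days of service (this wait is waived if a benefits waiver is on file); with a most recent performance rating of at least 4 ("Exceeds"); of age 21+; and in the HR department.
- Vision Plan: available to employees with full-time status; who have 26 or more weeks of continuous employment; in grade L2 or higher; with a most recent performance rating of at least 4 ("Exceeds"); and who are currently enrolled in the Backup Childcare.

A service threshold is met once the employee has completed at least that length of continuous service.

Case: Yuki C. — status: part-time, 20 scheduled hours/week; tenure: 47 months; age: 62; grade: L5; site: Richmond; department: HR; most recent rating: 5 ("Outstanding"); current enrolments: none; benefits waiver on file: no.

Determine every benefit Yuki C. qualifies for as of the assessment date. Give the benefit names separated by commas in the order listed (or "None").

Home Office Allowance — status part-time ✓; service 47 months < 5 years (≈1825 days) ✗ → not eligible.
Floating Holidays — status part-time ✓ (not excluded); service 47 months < 5 years (≈1825 days) ✗ → not eligible.
Backup Childcare — status part-time ✓; no waiver, service 47 months ≥ 9 months ✓; site Richmond ✓ → eligible.
Fitness Allowance — status part-time ✗ (requires temporary) → not eligible.
Caregiver Leave — no waiver, service 47 months ≥ 180 days ✓; rating 5 ≥ 4 ✓; age 62 ≥ 21 ✓; dept HR ✓ → eligible.
Vision Plan — status part-time ✗ (requires full-time) → not eligible.

Backup Childcare, Caregiver Leave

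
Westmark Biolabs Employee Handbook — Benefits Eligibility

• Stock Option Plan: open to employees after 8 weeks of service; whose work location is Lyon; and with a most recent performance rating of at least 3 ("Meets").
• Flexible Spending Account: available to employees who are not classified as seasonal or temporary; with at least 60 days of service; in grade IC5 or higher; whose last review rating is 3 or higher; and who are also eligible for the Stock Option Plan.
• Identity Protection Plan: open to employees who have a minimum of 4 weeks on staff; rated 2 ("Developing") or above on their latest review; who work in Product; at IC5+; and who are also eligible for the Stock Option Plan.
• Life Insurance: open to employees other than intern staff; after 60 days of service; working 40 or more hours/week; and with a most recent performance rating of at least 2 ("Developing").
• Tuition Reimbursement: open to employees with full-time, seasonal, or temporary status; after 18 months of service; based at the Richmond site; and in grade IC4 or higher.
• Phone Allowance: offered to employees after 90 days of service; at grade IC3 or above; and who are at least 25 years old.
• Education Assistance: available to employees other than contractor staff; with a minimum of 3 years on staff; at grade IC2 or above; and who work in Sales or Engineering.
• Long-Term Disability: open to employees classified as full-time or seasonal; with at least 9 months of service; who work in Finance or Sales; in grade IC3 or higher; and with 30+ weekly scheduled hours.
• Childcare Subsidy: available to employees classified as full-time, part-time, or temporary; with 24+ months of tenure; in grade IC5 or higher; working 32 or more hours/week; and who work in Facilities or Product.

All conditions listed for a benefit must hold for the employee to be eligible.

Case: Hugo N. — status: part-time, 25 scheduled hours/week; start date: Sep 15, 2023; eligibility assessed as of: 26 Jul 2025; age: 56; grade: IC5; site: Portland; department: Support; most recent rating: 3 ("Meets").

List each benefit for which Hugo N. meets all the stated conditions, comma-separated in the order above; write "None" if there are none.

Service from Sep 15, 2023 to 26 Jul 2025: 680 days.
Stock Option Plan — service 680 days ≥ 8 weeks (≈56 days) ✓; site Portland ✗ (not Lyon) → not eligible.
Flexible Spending Account — status part-time ✓ (not excluded); service 680 days ≥ 60 days ✓; grade IC5 ≥ IC5 ✓; rating 3 ≥ 3 ✓; not eligible for Stock Option Plan ✗ → not eligible.
Identity Protection Plan — service 680 days ≥ 4 weeks (≈28 days) ✓; rating 3 ≥ 2 ✓; dept Support ✗ → not eligible.
Life Insurance — status part-time ✓ (not excluded); service 680 days ≥ 60 days ✓; 25 hrs/wk < 40 ✗ → not eligible.
Tuition Reimbursement — status part-time ✗ (requires full-time, seasonal, or temporary) → not eligible.
Phone Allowance — service 680 days ≥ 90 days ✓; grade IC5 ≥ IC3 ✓; age 56 ≥ 25 ✓ → eligible.
Education Assistance — status part-time ✓ (not excluded); service 680 days < 3 years (≈1095 days) ✗ → not eligible.
Long-Term Disability — status part-time ✗ (requires full-time or seasonal) → not eligible.
Childcare Subsidy — status part-time ✓; service 680 days < 24 months (≈720 days) ✗ → not eligible.

Phone Allowance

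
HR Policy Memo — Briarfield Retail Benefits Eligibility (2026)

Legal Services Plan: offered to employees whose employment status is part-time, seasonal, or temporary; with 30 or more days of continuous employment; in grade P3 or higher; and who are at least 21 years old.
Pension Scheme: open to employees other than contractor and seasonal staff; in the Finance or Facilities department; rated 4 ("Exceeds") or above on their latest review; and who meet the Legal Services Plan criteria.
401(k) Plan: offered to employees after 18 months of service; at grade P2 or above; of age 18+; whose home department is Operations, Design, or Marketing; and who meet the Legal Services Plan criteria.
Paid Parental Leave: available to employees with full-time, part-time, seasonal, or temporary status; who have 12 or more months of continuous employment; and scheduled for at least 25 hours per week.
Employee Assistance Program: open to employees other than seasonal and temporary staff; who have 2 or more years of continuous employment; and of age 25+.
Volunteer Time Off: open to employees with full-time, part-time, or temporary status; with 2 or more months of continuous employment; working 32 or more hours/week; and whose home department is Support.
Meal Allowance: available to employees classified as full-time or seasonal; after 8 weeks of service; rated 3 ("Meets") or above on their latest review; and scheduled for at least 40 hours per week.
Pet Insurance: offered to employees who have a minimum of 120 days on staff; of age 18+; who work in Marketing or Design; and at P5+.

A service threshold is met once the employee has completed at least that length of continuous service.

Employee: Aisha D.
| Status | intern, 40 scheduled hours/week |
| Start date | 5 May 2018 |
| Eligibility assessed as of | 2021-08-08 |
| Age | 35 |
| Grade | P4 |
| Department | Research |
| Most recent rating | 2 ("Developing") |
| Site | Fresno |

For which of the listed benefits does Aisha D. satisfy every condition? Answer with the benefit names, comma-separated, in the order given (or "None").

Service from 5 May 2018 to 2021-08-08: 1191 days.
Legal Services Plan — status intern ✗ (requires part-time, seasonal, or temporary) → not eligible.
Pension Scheme — status intern ✓ (not excluded); dept Research ✗ → not eligible.
401(k) Plan — service 1191 days ≥ 18 months (≈540 days) ✓; grade P4 ≥ P2 ✓; age 35 ≥ 18 ✓; dept Research ✗ → not eligible.
Paid Parental Leave — status intern ✗ (requires full-time, part-time, seasonal, or temporary) → not eligible.
Employee Assistance Program — status intern ✓ (not excluded); service 1191 days ≥ 2 years (≈730 days) ✓; age 35 ≥ 25 ✓ → eligible.
Volunteer Time Off — status intern ✗ (requires full-time, part-time, or temporary) → not eligible.
Meal Allowance — status intern ✗ (requires full-time or seasonal) → not eligible.
Pet Insurance — service 1191 days ≥ 120 days ✓; age 35 ≥ 18 ✓; dept Research ✗ → not eligible.

Employee Assistance Program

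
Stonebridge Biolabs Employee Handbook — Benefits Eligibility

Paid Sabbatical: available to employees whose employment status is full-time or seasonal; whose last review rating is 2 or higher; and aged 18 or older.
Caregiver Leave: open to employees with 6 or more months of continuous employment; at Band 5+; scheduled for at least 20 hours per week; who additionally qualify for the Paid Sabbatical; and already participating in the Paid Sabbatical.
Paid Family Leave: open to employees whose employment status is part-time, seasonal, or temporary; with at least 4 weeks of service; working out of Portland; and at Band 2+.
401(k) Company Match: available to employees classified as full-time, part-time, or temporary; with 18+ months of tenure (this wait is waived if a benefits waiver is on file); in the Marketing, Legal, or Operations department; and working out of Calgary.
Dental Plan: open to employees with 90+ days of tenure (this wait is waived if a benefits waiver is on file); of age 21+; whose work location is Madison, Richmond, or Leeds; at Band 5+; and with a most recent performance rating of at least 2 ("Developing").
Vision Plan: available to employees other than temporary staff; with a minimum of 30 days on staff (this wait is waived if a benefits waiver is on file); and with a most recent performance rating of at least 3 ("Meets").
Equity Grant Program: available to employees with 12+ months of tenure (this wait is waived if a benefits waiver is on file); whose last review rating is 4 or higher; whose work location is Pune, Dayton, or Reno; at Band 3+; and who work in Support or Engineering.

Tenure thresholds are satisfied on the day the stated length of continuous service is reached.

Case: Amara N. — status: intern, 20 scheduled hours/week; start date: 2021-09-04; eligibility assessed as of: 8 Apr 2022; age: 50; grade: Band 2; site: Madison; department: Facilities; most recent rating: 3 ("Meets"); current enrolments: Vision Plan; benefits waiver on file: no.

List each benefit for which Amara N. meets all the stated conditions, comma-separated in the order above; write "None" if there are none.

Vision Plan

Service from 2021-09-04 to 8 Apr 2022: 216 days.
Paid Sabbatical — status intern ✗ (requires full-time or seasonal) → not eligible.
Caregiver Leave — service 216 days ≥ 6 months (≈180 days) ✓; grade Band 2 < Band 5 ✗ → not eligible.
Paid Family Leave — status intern ✗ (requires part-time, seasonal, or temporary) → not eligible.
401(k) Company Match — status intern ✗ (requires full-time, part-time, or temporary) → not eligible.
Dental Plan — no waiver, service 216 days ≥ 90 days ✓; age 50 ≥ 21 ✓; site Madison ✓; grade Band 2 < Band 5 ✗ → not eligible.
Vision Plan — status intern ✓ (not excluded); no waiver, service 216 days ≥ 30 days ✓; rating 3 ≥ 3 ✓ → eligible.
Equity Grant Program — no waiver, service 216 days < 12 months (≈360 days) ✗ → not eligible.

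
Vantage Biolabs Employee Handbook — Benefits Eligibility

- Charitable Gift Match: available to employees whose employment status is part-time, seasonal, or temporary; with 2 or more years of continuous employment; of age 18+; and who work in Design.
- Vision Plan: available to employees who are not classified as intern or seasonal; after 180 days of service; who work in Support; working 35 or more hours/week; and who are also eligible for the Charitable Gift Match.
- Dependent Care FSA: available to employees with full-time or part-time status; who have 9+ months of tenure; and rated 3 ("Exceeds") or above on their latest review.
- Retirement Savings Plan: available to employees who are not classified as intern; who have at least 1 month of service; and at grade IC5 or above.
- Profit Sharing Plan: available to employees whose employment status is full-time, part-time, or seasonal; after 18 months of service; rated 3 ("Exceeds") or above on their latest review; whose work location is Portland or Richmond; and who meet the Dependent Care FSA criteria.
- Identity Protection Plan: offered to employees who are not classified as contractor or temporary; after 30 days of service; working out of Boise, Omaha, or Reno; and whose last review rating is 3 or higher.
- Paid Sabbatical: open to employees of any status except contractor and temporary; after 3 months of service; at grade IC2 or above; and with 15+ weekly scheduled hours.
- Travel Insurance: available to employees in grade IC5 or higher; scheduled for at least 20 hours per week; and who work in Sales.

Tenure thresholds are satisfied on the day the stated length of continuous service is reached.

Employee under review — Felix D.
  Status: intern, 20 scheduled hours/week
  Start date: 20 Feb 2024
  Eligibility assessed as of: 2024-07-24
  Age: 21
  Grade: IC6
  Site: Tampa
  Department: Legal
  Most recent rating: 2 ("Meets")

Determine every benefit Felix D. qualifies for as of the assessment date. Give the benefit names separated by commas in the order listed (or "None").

Paid Sabbatical

Service from 20 Feb 2024 to 2024-07-24: 155 days.
Charitable Gift Match — status intern ✗ (requires part-time, seasonal, or temporary) → not eligible.
Vision Plan — status intern ✗ (excluded) → not eligible.
Dependent Care FSA — status intern ✗ (requires full-time or part-time) → not eligible.
Retirement Savings Plan — status intern ✗ (excluded) → not eligible.
Profit Sharing Plan — status intern ✗ (requires full-time, part-time, or seasonal) → not eligible.
Identity Protection Plan — status intern ✓ (not excluded); service 155 days ≥ 30 days ✓; site Tampa ✗ (not Boise, Omaha, or Reno) → not eligible.
Paid Sabbatical — status intern ✓ (not excluded); service 155 days ≥ 3 months (≈90 days) ✓; grade IC6 ≥ IC2 ✓; 20 hrs/wk ≥ 15 ✓ → eligible.
Travel Insurance — grade IC6 ≥ IC5 ✓; 20 hrs/wk ≥ 20 ✓; dept Legal ✗ → not eligible.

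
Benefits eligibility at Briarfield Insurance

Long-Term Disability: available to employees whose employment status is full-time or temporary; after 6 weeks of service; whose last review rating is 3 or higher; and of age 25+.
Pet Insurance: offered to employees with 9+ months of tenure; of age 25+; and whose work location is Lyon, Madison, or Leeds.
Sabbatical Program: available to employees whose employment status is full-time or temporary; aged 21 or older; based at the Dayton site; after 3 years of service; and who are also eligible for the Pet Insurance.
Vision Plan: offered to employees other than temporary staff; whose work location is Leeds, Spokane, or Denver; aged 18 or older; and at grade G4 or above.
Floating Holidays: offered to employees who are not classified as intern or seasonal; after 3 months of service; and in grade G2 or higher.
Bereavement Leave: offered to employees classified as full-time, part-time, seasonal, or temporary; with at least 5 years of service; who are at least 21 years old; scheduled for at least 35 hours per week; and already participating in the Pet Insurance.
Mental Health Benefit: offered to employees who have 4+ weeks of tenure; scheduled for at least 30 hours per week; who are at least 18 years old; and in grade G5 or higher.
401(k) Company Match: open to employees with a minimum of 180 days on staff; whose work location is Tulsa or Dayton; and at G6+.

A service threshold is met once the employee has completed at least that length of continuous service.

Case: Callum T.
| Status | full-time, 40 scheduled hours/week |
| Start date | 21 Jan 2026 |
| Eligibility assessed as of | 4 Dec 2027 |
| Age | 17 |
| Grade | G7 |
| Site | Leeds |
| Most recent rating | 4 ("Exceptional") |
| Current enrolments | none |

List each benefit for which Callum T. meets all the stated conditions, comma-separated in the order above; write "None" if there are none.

Floating Holidays

Service from 21 Jan 2026 to 4 Dec 2027: 682 days.
Long-Term Disability — status full-time ✓; service 682 days ≥ 6 weeks (≈42 days) ✓; rating 4 ≥ 3 ✓; age 17 < 25 ✗ → not eligible.
Pet Insurance — service 682 days ≥ 9 months (≈270 days) ✓; age 17 < 25 ✗ → not eligible.
Sabbatical Program — status full-time ✓; age 17 < 21 ✗ → not eligible.
Vision Plan — status full-time ✓ (not excluded); site Leeds ✓; age 17 < 18 ✗ → not eligible.
Floating Holidays — status full-time ✓ (not excluded); service 682 days ≥ 3 months (≈90 days) ✓; grade G7 ≥ G2 ✓ → eligible.
Bereavement Leave — status full-time ✓; service 682 days < 5 years (≈1825 days) ✗ → not eligible.
Mental Health Benefit — service 682 days ≥ 4 weeks (≈28 days) ✓; 40 hrs/wk ≥ 30 ✓; age 17 < 18 ✗ → not eligible.
401(k) Company Match — service 682 days ≥ 180 days ✓; site Leeds ✗ (not Tulsa or Dayton) → not eligible.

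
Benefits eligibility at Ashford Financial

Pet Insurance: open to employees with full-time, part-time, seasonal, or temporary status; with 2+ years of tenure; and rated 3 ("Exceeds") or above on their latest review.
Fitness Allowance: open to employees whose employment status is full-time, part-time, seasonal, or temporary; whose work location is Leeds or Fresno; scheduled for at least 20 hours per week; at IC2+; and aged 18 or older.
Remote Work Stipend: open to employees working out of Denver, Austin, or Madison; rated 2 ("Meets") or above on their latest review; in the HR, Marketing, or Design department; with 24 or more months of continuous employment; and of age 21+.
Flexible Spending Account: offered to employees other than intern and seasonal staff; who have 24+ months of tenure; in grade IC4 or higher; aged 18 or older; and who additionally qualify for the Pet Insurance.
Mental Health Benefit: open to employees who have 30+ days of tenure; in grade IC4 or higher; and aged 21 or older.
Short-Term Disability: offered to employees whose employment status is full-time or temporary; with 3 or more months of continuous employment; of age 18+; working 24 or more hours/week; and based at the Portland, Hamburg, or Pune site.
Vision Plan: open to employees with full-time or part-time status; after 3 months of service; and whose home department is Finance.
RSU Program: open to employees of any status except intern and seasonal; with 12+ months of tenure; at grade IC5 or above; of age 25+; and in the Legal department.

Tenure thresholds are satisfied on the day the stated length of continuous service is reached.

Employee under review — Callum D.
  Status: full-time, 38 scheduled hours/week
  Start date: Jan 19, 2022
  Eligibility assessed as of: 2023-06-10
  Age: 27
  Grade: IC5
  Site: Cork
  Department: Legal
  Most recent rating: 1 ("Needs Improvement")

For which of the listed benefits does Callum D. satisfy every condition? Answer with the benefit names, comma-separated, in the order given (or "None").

Mental Health Benefit, RSU Program

Service from Jan 19, 2022 to 2023-06-10: 507 days.
Pet Insurance — status full-time ✓; service 507 days < 2 years (≈730 days) ✗ → not eligible.
Fitness Allowance — status full-time ✓; site Cork ✗ (not Leeds or Fresno) → not eligible.
Remote Work Stipend — site Cork ✗ (not Denver, Austin, or Madison) → not eligible.
Flexible Spending Account — status full-time ✓ (not excluded); service 507 days < 24 months (≈720 days) ✗ → not eligible.
Mental Health Benefit — service 507 days ≥ 30 days ✓; grade IC5 ≥ IC4 ✓; age 27 ≥ 21 ✓ → eligible.
Short-Term Disability — status full-time ✓; service 507 days ≥ 3 months (≈90 days) ✓; age 27 ≥ 18 ✓; 38 hrs/wk ≥ 24 ✓; site Cork ✗ (not Portland, Hamburg, or Pune) → not eligible.
Vision Plan — status full-time ✓; service 507 days ≥ 3 months (≈90 days) ✓; dept Legal ✗ → not eligible.
RSU Program — status full-time ✓ (not excluded); service 507 days ≥ 12 months (≈360 days) ✓; grade IC5 ≥ IC5 ✓; age 27 ≥ 25 ✓; dept Legal ✓ → eligible.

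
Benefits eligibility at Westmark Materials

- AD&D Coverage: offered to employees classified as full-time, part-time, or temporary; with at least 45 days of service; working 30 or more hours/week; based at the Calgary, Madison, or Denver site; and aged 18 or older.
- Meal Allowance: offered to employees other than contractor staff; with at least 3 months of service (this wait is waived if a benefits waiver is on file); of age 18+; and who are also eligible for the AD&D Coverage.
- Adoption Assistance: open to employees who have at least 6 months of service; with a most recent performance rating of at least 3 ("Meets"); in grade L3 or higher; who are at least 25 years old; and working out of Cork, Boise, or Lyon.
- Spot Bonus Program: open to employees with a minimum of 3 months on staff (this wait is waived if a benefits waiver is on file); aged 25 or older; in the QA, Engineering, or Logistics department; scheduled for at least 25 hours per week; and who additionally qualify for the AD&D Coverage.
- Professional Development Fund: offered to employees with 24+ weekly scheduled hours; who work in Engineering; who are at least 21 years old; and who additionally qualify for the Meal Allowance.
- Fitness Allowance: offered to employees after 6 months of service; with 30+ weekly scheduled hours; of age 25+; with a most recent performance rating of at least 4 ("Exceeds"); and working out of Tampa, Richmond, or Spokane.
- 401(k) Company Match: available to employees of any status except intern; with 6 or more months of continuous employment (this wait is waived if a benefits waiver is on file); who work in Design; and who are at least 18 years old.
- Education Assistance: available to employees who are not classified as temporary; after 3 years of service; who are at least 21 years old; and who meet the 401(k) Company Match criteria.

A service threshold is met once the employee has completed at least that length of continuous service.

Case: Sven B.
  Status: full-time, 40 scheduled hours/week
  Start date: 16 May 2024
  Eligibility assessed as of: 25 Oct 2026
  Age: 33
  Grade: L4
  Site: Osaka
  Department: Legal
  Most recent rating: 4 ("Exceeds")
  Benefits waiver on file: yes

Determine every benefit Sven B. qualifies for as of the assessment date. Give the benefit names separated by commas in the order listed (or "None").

Service from 16 May 2024 to 25 Oct 2026: 892 days.
AD&D Coverage — status full-time ✓; service 892 days ≥ 45 days ✓; 40 hrs/wk ≥ 30 ✓; site Osaka ✗ (not Calgary, Madison, or Denver) → not eligible.
Meal Allowance — status full-time ✓ (not excluded); benefits waiver on file ✓; age 33 ≥ 18 ✓; not eligible for AD&D Coverage ✗ → not eligible.
Adoption Assistance — service 892 days ≥ 6 months (≈180 days) ✓; rating 4 ≥ 3 ✓; grade L4 ≥ L3 ✓; age 33 ≥ 25 ✓; site Osaka ✗ (not Cork, Boise, or Lyon) → not eligible.
Spot Bonus Program — benefits waiver on file ✓; age 33 ≥ 25 ✓; dept Legal ✗ → not eligible.
Professional Development Fund — 40 hrs/wk ≥ 24 ✓; dept Legal ✗ → not eligible.
Fitness Allowance — service 892 days ≥ 6 months (≈180 days) ✓; 40 hrs/wk ≥ 30 ✓; age 33 ≥ 25 ✓; rating 4 ≥ 4 ✓; site Osaka ✗ (not Tampa, Richmond, or Spokane) → not eligible.
401(k) Company Match — status full-time ✓ (not excluded); benefits waiver on file ✓; dept Legal ✗ → not eligible.
Education Assistance — status full-time ✓ (not excluded); service 892 days < 3 years (≈1095 days) ✗ → not eligible.

None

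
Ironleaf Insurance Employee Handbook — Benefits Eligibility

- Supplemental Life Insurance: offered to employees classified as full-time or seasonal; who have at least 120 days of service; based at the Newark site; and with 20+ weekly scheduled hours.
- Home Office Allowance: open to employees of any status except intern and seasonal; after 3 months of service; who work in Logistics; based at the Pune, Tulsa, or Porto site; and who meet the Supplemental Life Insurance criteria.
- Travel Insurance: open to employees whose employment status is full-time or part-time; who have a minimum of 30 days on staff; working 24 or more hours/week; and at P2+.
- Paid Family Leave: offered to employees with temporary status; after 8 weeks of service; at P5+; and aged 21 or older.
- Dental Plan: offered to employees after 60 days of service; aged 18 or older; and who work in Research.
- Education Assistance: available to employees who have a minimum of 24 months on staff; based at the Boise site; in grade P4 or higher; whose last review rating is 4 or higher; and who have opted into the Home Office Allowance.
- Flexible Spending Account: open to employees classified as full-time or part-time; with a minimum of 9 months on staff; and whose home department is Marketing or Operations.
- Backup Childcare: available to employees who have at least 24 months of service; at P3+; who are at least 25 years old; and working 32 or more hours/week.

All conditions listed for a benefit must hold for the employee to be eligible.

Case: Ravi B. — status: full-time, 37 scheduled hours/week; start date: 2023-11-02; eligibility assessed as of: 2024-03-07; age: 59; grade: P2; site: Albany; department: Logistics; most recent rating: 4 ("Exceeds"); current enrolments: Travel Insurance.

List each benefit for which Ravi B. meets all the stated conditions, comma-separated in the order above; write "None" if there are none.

Service from 2023-11-02 to 2024-03-07: 126 days.
Supplemental Life Insurance — status full-time ✓; service 126 days ≥ 120 days ✓; site Albany ✗ (not Newark) → not eligible.
Home Office Allowance — status full-time ✓ (not excluded); service 126 days ≥ 3 months (≈90 days) ✓; dept Logistics ✓; site Albany ✗ (not Pune, Tulsa, or Porto) → not eligible.
Travel Insurance — status full-time ✓; service 126 days ≥ 30 days ✓; 37 hrs/wk ≥ 24 ✓; grade P2 ≥ P2 ✓ → eligible.
Paid Family Leave — status full-time ✗ (requires temporary) → not eligible.
Dental Plan — service 126 days ≥ 60 days ✓; age 59 ≥ 18 ✓; dept Logistics ✗ → not eligible.
Education Assistance — service 126 days < 24 months (≈720 days) ✗ → not eligible.
Flexible Spending Account — status full-time ✓; service 126 days < 9 months (≈270 days) ✗ → not eligible.
Backup Childcare — service 126 days < 24 months (≈720 days) ✗ → not eligible.

Travel Insurance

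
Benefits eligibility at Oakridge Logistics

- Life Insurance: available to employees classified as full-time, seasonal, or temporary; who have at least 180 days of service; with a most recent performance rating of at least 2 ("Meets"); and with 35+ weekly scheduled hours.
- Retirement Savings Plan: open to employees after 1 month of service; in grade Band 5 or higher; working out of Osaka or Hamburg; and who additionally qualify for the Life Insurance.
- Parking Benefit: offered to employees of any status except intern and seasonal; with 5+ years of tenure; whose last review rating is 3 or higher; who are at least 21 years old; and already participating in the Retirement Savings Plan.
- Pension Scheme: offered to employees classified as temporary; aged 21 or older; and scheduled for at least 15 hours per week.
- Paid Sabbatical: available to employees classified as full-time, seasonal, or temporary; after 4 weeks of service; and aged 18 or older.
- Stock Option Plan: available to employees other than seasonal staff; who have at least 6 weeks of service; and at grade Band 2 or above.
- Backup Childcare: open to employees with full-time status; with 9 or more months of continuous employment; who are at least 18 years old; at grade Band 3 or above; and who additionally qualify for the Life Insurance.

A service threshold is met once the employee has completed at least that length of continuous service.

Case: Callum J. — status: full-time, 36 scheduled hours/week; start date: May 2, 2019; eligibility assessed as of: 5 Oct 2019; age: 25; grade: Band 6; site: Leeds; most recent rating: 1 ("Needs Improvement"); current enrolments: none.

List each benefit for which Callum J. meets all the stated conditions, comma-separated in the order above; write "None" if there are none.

Paid Sabbatical, Stock Option Plan

Service from May 2, 2019 to 5 Oct 2019: 156 days.
Life Insurance — status full-time ✓; service 156 days < 180 days ✗ → not eligible.
Retirement Savings Plan — service 156 days ≥ 1 month (≈30 days) ✓; grade Band 6 ≥ Band 5 ✓; site Leeds ✗ (not Osaka or Hamburg) → not eligible.
Parking Benefit — status full-time ✓ (not excluded); service 156 days < 5 years (≈1825 days) ✗ → not eligible.
Pension Scheme — status full-time ✗ (requires temporary) → not eligible.
Paid Sabbatical — status full-time ✓; service 156 days ≥ 4 weeks (≈28 days) ✓; age 25 ≥ 18 ✓ → eligible.
Stock Option Plan — status full-time ✓ (not excluded); service 156 days ≥ 6 weeks (≈42 days) ✓; grade Band 6 ≥ Band 2 ✓ → eligible.
Backup Childcare — status full-time ✓; service 156 days < 9 months (≈270 days) ✗ → not eligible.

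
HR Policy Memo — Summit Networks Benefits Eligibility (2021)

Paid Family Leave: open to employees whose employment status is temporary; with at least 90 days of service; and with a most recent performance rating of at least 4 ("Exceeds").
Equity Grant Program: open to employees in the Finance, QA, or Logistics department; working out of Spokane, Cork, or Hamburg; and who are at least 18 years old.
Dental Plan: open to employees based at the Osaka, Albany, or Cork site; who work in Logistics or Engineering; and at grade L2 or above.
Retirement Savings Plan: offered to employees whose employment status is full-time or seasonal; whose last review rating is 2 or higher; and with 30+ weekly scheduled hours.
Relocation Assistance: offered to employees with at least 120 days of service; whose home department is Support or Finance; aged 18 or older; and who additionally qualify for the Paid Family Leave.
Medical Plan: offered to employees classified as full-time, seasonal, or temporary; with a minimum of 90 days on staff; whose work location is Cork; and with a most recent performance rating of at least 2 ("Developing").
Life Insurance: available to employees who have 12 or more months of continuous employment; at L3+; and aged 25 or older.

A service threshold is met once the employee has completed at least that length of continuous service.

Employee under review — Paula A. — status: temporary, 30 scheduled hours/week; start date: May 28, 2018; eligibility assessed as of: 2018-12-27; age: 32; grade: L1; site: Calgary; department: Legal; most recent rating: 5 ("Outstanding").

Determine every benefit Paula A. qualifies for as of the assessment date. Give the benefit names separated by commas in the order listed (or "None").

Service from May 28, 2018 to 2018-12-27: 213 days.
Paid Family Leave — status temporary ✓; service 213 days ≥ 90 days ✓; rating 5 ≥ 4 ✓ → eligible.
Equity Grant Program — dept Legal ✗ → not eligible.
Dental Plan — site Calgary ✗ (not Osaka, Albany, or Cork) → not eligible.
Retirement Savings Plan — status temporary ✗ (requires full-time or seasonal) → not eligible.
Relocation Assistance — service 213 days ≥ 120 days ✓; dept Legal ✗ → not eligible.
Medical Plan — status temporary ✓; service 213 days ≥ 90 days ✓; site Calgary ✗ (not Cork) → not eligible.
Life Insurance — service 213 days < 12 months (≈360 days) ✗ → not eligible.

Paid Family Leave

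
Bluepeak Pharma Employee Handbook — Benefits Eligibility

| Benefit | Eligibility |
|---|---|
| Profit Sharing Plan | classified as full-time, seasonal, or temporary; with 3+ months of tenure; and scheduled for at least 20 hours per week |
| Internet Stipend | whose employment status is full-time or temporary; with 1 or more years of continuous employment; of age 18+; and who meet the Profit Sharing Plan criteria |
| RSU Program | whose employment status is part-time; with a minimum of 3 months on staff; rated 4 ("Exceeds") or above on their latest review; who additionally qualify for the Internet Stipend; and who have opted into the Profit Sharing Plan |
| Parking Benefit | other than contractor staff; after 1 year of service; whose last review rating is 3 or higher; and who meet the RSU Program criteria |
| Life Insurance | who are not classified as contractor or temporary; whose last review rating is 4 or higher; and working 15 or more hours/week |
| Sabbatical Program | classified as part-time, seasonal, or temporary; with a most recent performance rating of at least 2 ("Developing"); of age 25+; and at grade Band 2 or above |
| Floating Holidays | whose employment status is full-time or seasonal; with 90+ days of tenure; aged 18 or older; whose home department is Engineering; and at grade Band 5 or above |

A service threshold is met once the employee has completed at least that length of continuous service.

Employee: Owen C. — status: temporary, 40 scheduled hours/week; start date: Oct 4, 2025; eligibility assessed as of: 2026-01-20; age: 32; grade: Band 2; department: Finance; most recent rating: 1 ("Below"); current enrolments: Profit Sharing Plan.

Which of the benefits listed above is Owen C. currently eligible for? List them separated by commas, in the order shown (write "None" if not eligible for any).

Service from Oct 4, 2025 to 2026-01-20: 108 days.
Profit Sharing Plan — status temporary ✓; service 108 days ≥ 3 months (≈90 days) ✓; 40 hrs/wk ≥ 20 ✓ → eligible.
Internet Stipend — status temporary ✓; service 108 days < 1 year (≈365 days) ✗ → not eligible.
RSU Program — status temporary ✗ (requires part-time) → not eligible.
Parking Benefit — status temporary ✓ (not excluded); service 108 days < 1 year (≈365 days) ✗ → not eligible.
Life Insurance — status temporary ✗ (excluded) → not eligible.
Sabbatical Program — status temporary ✓; rating 1 < 2 ✗ → not eligible.
Floating Holidays — status temporary ✗ (requires full-time or seasonal) → not eligible.

Profit Sharing Plan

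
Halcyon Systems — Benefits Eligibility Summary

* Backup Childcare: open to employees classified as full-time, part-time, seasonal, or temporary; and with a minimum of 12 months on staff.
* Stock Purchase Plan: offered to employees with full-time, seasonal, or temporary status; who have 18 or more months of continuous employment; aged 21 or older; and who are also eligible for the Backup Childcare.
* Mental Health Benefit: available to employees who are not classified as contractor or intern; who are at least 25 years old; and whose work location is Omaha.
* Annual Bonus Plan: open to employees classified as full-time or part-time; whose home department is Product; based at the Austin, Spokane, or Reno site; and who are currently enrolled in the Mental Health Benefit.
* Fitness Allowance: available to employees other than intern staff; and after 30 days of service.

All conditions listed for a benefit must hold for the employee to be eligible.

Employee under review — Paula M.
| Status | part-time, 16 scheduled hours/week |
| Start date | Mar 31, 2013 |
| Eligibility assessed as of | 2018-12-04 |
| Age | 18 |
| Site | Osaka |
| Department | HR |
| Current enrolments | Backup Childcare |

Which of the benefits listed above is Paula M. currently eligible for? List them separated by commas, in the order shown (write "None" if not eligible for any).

Backup Childcare, Fitness Allowance

Service from Mar 31, 2013 to 2018-12-04: 2074 days.
Backup Childcare — status part-time ✓; service 2074 days ≥ 12 months (≈360 days) ✓ → eligible.
Stock Purchase Plan — status part-time ✗ (requires full-time, seasonal, or temporary) → not eligible.
Mental Health Benefit — status part-time ✓ (not excluded); age 18 < 25 ✗ → not eligible.
Annual Bonus Plan — status part-time ✓; dept HR ✗ → not eligible.
Fitness Allowance — status part-time ✓ (not excluded); service 2074 days ≥ 30 days ✓ → eligible.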